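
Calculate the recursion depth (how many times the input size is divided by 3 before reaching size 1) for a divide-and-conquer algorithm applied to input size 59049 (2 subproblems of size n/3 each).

For divide and conquer with division factor 3:

Problem sizes at each level:
Level 0: 59049
Level 1: 19683
Level 2: 6561
Level 3: 2187
Level 4: 729
Level 5: 243
Level 6: 81
Level 7: 27
Level 8: 9
Level 9: 3
Level 10: 1

The root is level 0 and the size-1 base case is level 10 (the tree spans levels 0 through 10, i.e. 11 levels counting the root), so the depth is the number of divisions: log_3(59049) = 10

The recursion tree depth is log_3(59049) = 10. At each level, the problem size is divided by 3, so it takes 10 divisions to reduce to a base case of size 1. The algorithm makes 2 recursive calls at each level.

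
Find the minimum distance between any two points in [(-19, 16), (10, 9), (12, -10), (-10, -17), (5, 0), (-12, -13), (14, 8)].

Computing all pairwise distances among 7 points:

d((-19, 16), (10, 9)) = 29.8329
d((-19, 16), (12, -10)) = 40.4599
d((-19, 16), (-10, -17)) = 34.2053
d((-19, 16), (5, 0)) = 28.8444
d((-19, 16), (-12, -13)) = 29.8329
d((-19, 16), (14, 8)) = 33.9559
d((10, 9), (12, -10)) = 19.105
d((10, 9), (-10, -17)) = 32.8024
d((10, 9), (5, 0)) = 10.2956
d((10, 9), (-12, -13)) = 31.1127
d((10, 9), (14, 8)) = 4.1231 <-- minimum
d((12, -10), (-10, -17)) = 23.0868
d((12, -10), (5, 0)) = 12.2066
d((12, -10), (-12, -13)) = 24.1868
d((12, -10), (14, 8)) = 18.1108
d((-10, -17), (5, 0)) = 22.6716
d((-10, -17), (-12, -13)) = 4.4721
d((-10, -17), (14, 8)) = 34.6554
d((5, 0), (-12, -13)) = 21.4009
d((5, 0), (14, 8)) = 12.0416
d((-12, -13), (14, 8)) = 33.4215

Closest pair: (10, 9) and (14, 8) with distance 4.1231

The closest pair is (10, 9) and (14, 8) with Euclidean distance 4.1231. For 7 points, brute-force pairwise comparison is shown above. For large n, the divide-and-conquer algorithm (sort by x, recurse on halves, check the dividing strip) achieves O(n log n).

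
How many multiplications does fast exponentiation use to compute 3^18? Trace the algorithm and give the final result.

Computing 3^18 by squaring (build up from 3^1; each line after the first costs one multiplication):

3^1 = 3
3^2 = (3^1)^2 = 3^2 = 9
3^4 = (3^2)^2 = 9^2 = 81
3^8 = (3^4)^2 = 81^2 = 6561
3^9 = 3 * 3^8 = 3 * 6561 = 19683
3^18 = (3^9)^2 = 19683^2 = 387420489

Result: 387420489
Multiplications needed: 5 (5 lines after 3^1)

3^18 = 387420489. Using exponentiation by squaring, this requires 5 multiplications. The key idea: if the exponent is even, square the half-power; if odd, multiply by the base once.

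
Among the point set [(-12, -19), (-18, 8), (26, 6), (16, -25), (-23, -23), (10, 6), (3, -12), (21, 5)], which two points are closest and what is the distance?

Computing all pairwise distances among 8 points:

d((-12, -19), (-18, 8)) = 27.6586
d((-12, -19), (26, 6)) = 45.4863
d((-12, -19), (16, -25)) = 28.6356
d((-12, -19), (-23, -23)) = 11.7047
d((-12, -19), (10, 6)) = 33.3017
d((-12, -19), (3, -12)) = 16.5529
d((-12, -19), (21, 5)) = 40.8044
d((-18, 8), (26, 6)) = 44.0454
d((-18, 8), (16, -25)) = 47.3814
d((-18, 8), (-23, -23)) = 31.4006
d((-18, 8), (10, 6)) = 28.0713
d((-18, 8), (3, -12)) = 29.0
d((-18, 8), (21, 5)) = 39.1152
d((26, 6), (16, -25)) = 32.573
d((26, 6), (-23, -23)) = 56.9386
d((26, 6), (10, 6)) = 16.0
d((26, 6), (3, -12)) = 29.2062
d((26, 6), (21, 5)) = 5.099 <-- minimum
d((16, -25), (-23, -23)) = 39.0512
d((16, -25), (10, 6)) = 31.5753
d((16, -25), (3, -12)) = 18.3848
d((16, -25), (21, 5)) = 30.4138
d((-23, -23), (10, 6)) = 43.9318
d((-23, -23), (3, -12)) = 28.2312
d((-23, -23), (21, 5)) = 52.1536
d((10, 6), (3, -12)) = 19.3132
d((10, 6), (21, 5)) = 11.0454
d((3, -12), (21, 5)) = 24.7588

Closest pair: (26, 6) and (21, 5) with distance 5.099

The closest pair is (26, 6) and (21, 5) with Euclidean distance 5.099. For 8 points, brute-force pairwise comparison is shown above. For large n, the divide-and-conquer algorithm (sort by x, recurse on halves, check the dividing strip) achieves O(n log n).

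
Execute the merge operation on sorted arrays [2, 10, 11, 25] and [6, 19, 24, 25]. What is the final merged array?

Merging process:

Compare 2 vs 6: take 2 from left. Merged: [2]
Compare 10 vs 6: take 6 from right. Merged: [2, 6]
Compare 10 vs 19: take 10 from left. Merged: [2, 6, 10]
Compare 11 vs 19: take 11 from left. Merged: [2, 6, 10, 11]
Compare 25 vs 19: take 19 from right. Merged: [2, 6, 10, 11, 19]
Compare 25 vs 24: take 24 from right. Merged: [2, 6, 10, 11, 19, 24]
Compare 25 vs 25: take 25 from left. Merged: [2, 6, 10, 11, 19, 24, 25]
Append remaining from right: [25]. Merged: [2, 6, 10, 11, 19, 24, 25, 25]

Final merged array: [2, 6, 10, 11, 19, 24, 25, 25]
Total comparisons: 7

The merged array is [2, 6, 10, 11, 19, 24, 25, 25], requiring 7 comparisons. The merge step runs in O(n) time where n is the total number of elements.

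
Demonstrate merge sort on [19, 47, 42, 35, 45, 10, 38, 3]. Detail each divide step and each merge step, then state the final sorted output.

Merge sort trace:

Split: [19, 47, 42, 35, 45, 10, 38, 3] -> [19, 47, 42, 35] and [45, 10, 38, 3]
  Split: [19, 47, 42, 35] -> [19, 47] and [42, 35]
    Split: [19, 47] -> [19] and [47]
    Merge: [19] + [47] -> [19, 47]
    Split: [42, 35] -> [42] and [35]
    Merge: [42] + [35] -> [35, 42]
  Merge: [19, 47] + [35, 42] -> [19, 35, 42, 47]
  Split: [45, 10, 38, 3] -> [45, 10] and [38, 3]
    Split: [45, 10] -> [45] and [10]
    Merge: [45] + [10] -> [10, 45]
    Split: [38, 3] -> [38] and [3]
    Merge: [38] + [3] -> [3, 38]
  Merge: [10, 45] + [3, 38] -> [3, 10, 38, 45]
Merge: [19, 35, 42, 47] + [3, 10, 38, 45] -> [3, 10, 19, 35, 38, 42, 45, 47]

Final sorted array: [3, 10, 19, 35, 38, 42, 45, 47]

The merge sort proceeds by recursively splitting the array and merging sorted halves.
After all merges, the sorted array is [3, 10, 19, 35, 38, 42, 45, 47].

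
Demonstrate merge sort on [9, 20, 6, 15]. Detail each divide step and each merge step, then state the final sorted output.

Merge sort trace:

Split: [9, 20, 6, 15] -> [9, 20] and [6, 15]
  Split: [9, 20] -> [9] and [20]
  Merge: [9] + [20] -> [9, 20]
  Split: [6, 15] -> [6] and [15]
  Merge: [6] + [15] -> [6, 15]
Merge: [9, 20] + [6, 15] -> [6, 9, 15, 20]

Final sorted array: [6, 9, 15, 20]

The merge sort proceeds by recursively splitting the array and merging sorted halves.
After all merges, the sorted array is [6, 9, 15, 20].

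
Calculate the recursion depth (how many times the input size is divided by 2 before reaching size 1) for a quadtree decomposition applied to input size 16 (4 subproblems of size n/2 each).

For divide and conquer with division factor 2:

Problem sizes at each level:
Level 0: 16
Level 1: 8
Level 2: 4
Level 3: 2
Level 4: 1

The root is level 0 and the size-1 base case is level 4 (the tree spans levels 0 through 4, i.e. 5 levels counting the root), so the depth is the number of divisions: log_2(16) = 4

The recursion tree depth is log_2(16) = 4. At each level, the problem size is divided by 2, so it takes 4 divisions to reduce to a base case of size 1. The algorithm makes 4 recursive calls at each level.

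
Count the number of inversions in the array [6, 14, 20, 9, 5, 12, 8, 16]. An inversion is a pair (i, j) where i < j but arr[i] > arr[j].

Finding inversions in [6, 14, 20, 9, 5, 12, 8, 16]:

(0, 4): arr[0]=6 > arr[4]=5
(1, 3): arr[1]=14 > arr[3]=9
(1, 4): arr[1]=14 > arr[4]=5
(1, 5): arr[1]=14 > arr[5]=12
(1, 6): arr[1]=14 > arr[6]=8
(2, 3): arr[2]=20 > arr[3]=9
(2, 4): arr[2]=20 > arr[4]=5
(2, 5): arr[2]=20 > arr[5]=12
(2, 6): arr[2]=20 > arr[6]=8
(2, 7): arr[2]=20 > arr[7]=16
(3, 4): arr[3]=9 > arr[4]=5
(3, 6): arr[3]=9 > arr[6]=8
(5, 6): arr[5]=12 > arr[6]=8

Total inversions: 13

The array has 13 inversion(s): (0,4), (1,3), (1,4), (1,5), (1,6), (2,3), (2,4), (2,5), (2,6), (2,7), (3,4), (3,6), (5,6). Each pair (i,j) satisfies i < j and arr[i] > arr[j].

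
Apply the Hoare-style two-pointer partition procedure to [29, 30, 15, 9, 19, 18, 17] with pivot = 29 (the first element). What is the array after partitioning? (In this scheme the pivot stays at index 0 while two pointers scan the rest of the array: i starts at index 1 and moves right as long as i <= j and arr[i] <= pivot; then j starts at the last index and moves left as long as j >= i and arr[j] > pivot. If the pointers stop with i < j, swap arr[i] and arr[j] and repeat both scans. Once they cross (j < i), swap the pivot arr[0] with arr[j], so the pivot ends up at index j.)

Hoare-style two-pointer partition with pivot = 29:

Initial array: [29, 30, 15, 9, 19, 18, 17]

Pointers start at i = 1, j = 6.
i stops at index 1 (arr[1]=30 > 29), j stops at index 6 (arr[6]=17 <= 29): swap arr[1] and arr[6], array becomes [29, 17, 15, 9, 19, 18, 30]
i ends at 6, j ends at 5: the pointers have crossed (j < i), so scanning stops.

Swap pivot arr[0] with arr[5] to place pivot at position 5: [18, 17, 15, 9, 19, 29, 30]
Pivot position: 5

After partitioning with pivot 29, the array becomes [18, 17, 15, 9, 19, 29, 30]. The pivot is placed at index 5. All elements to the left of the pivot are <= 29, and all elements to the right are > 29.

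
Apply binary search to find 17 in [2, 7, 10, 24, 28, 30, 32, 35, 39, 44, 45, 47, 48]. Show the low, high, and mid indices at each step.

Binary search for 17 in [2, 7, 10, 24, 28, 30, 32, 35, 39, 44, 45, 47, 48]:

lo=0, hi=12, mid=6, arr[mid]=32 -> 32 > 17, search left half
lo=0, hi=5, mid=2, arr[mid]=10 -> 10 < 17, search right half
lo=3, hi=5, mid=4, arr[mid]=28 -> 28 > 17, search left half
lo=3, hi=3, mid=3, arr[mid]=24 -> 24 > 17, search left half
lo=3 > hi=2, target 17 not found

Binary search determines that 17 is not in the array after 4 comparisons. The search space was exhausted without finding the target.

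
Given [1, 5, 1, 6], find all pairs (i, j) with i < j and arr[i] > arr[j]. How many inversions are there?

Finding inversions in [1, 5, 1, 6]:

(1, 2): arr[1]=5 > arr[2]=1

Total inversions: 1

The array has 1 inversion(s): (1,2). Each pair (i,j) satisfies i < j and arr[i] > arr[j].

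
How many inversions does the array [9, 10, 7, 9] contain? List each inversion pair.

Finding inversions in [9, 10, 7, 9]:

(0, 2): arr[0]=9 > arr[2]=7
(1, 2): arr[1]=10 > arr[2]=7
(1, 3): arr[1]=10 > arr[3]=9

Total inversions: 3

The array has 3 inversion(s): (0,2), (1,2), (1,3). Each pair (i,j) satisfies i < j and arr[i] > arr[j].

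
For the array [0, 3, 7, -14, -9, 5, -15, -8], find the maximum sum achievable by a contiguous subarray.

Using Kadane's algorithm on [0, 3, 7, -14, -9, 5, -15, -8]:

Scanning through the array:
Position 1 (value 3): max_ending_here = 3, max_so_far = 3
Position 2 (value 7): max_ending_here = 10, max_so_far = 10
Position 3 (value -14): max_ending_here = -4, max_so_far = 10
Position 4 (value -9): max_ending_here = -9, max_so_far = 10
Position 5 (value 5): max_ending_here = 5, max_so_far = 10
Position 6 (value -15): max_ending_here = -10, max_so_far = 10
Position 7 (value -8): max_ending_here = -8, max_so_far = 10

Maximum subarray: [0, 3, 7]
Maximum sum: 10

The maximum subarray is [0, 3, 7] with sum 10. This subarray runs from index 0 to index 2.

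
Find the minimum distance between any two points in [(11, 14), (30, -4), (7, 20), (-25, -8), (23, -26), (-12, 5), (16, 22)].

Computing all pairwise distances among 7 points:

d((11, 14), (30, -4)) = 26.1725
d((11, 14), (7, 20)) = 7.2111 <-- minimum
d((11, 14), (-25, -8)) = 42.19
d((11, 14), (23, -26)) = 41.7612
d((11, 14), (-12, 5)) = 24.6982
d((11, 14), (16, 22)) = 9.434
d((30, -4), (7, 20)) = 33.2415
d((30, -4), (-25, -8)) = 55.1453
d((30, -4), (23, -26)) = 23.0868
d((30, -4), (-12, 5)) = 42.9535
d((30, -4), (16, 22)) = 29.5296
d((7, 20), (-25, -8)) = 42.5206
d((7, 20), (23, -26)) = 48.7032
d((7, 20), (-12, 5)) = 24.2074
d((7, 20), (16, 22)) = 9.2195
d((-25, -8), (23, -26)) = 51.264
d((-25, -8), (-12, 5)) = 18.3848
d((-25, -8), (16, 22)) = 50.8035
d((23, -26), (-12, 5)) = 46.7547
d((23, -26), (16, 22)) = 48.5077
d((-12, 5), (16, 22)) = 32.7567

Closest pair: (11, 14) and (7, 20) with distance 7.2111

The closest pair is (11, 14) and (7, 20) with Euclidean distance 7.2111. For 7 points, brute-force pairwise comparison is shown above. For large n, the divide-and-conquer algorithm (sort by x, recurse on halves, check the dividing strip) achieves O(n log n).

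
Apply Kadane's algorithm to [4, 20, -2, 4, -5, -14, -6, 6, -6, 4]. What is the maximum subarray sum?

Using Kadane's algorithm on [4, 20, -2, 4, -5, -14, -6, 6, -6, 4]:

Scanning through the array:
Position 1 (value 20): max_ending_here = 24, max_so_far = 24
Position 2 (value -2): max_ending_here = 22, max_so_far = 24
Position 3 (value 4): max_ending_here = 26, max_so_far = 26
Position 4 (value -5): max_ending_here = 21, max_so_far = 26
Position 5 (value -14): max_ending_here = 7, max_so_far = 26
Position 6 (value -6): max_ending_here = 1, max_so_far = 26
Position 7 (value 6): max_ending_here = 7, max_so_far = 26
Position 8 (value -6): max_ending_here = 1, max_so_far = 26
Position 9 (value 4): max_ending_here = 5, max_so_far = 26

Maximum subarray: [4, 20, -2, 4]
Maximum sum: 26

The maximum subarray is [4, 20, -2, 4] with sum 26. This subarray runs from index 0 to index 3.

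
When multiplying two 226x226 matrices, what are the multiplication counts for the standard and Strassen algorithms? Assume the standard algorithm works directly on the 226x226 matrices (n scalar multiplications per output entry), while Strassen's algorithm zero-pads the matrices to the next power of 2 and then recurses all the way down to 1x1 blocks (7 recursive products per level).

Matrix multiplication for 226x226 matrices:

Strassen's algorithm requires power-of-2 dimensions. Pad 226x226 to 256x256 (next power of 2).

Standard algorithm: 226^3 = 11543176 multiplications
Strassen's algorithm: 7^(log2(256)) = 7^8 = 5764801 multiplications
Savings: 11543176 - 5764801 = 5778375 multiplications

Standard: 11543176 multiplications (226^3). Strassen: 5764801 multiplications (7^8, after padding to 256x256). Strassen reduces 8 recursive multiplications to 7 at each level.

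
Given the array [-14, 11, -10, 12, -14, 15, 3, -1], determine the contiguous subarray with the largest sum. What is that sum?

Using Kadane's algorithm on [-14, 11, -10, 12, -14, 15, 3, -1]:

Scanning through the array:
Position 1 (value 11): max_ending_here = 11, max_so_far = 11
Position 2 (value -10): max_ending_here = 1, max_so_far = 11
Position 3 (value 12): max_ending_here = 13, max_so_far = 13
Position 4 (value -14): max_ending_here = -1, max_so_far = 13
Position 5 (value 15): max_ending_here = 15, max_so_far = 15
Position 6 (value 3): max_ending_here = 18, max_so_far = 18
Position 7 (value -1): max_ending_here = 17, max_so_far = 18

Maximum subarray: [15, 3]
Maximum sum: 18

The maximum subarray is [15, 3] with sum 18. This subarray runs from index 5 to index 6.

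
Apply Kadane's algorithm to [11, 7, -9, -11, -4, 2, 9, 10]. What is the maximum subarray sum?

Using Kadane's algorithm on [11, 7, -9, -11, -4, 2, 9, 10]:

Scanning through the array:
Position 1 (value 7): max_ending_here = 18, max_so_far = 18
Position 2 (value -9): max_ending_here = 9, max_so_far = 18
Position 3 (value -11): max_ending_here = -2, max_so_far = 18
Position 4 (value -4): max_ending_here = -4, max_so_far = 18
Position 5 (value 2): max_ending_here = 2, max_so_far = 18
Position 6 (value 9): max_ending_here = 11, max_so_far = 18
Position 7 (value 10): max_ending_here = 21, max_so_far = 21

Maximum subarray: [2, 9, 10]
Maximum sum: 21

The maximum subarray is [2, 9, 10] with sum 21. This subarray runs from index 5 to index 7.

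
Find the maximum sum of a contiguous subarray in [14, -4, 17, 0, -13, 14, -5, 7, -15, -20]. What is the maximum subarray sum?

Using Kadane's algorithm on [14, -4, 17, 0, -13, 14, -5, 7, -15, -20]:

Scanning through the array:
Position 1 (value -4): max_ending_here = 10, max_so_far = 14
Position 2 (value 17): max_ending_here = 27, max_so_far = 27
Position 3 (value 0): max_ending_here = 27, max_so_far = 27
Position 4 (value -13): max_ending_here = 14, max_so_far = 27
Position 5 (value 14): max_ending_here = 28, max_so_far = 28
Position 6 (value -5): max_ending_here = 23, max_so_far = 28
Position 7 (value 7): max_ending_here = 30, max_so_far = 30
Position 8 (value -15): max_ending_here = 15, max_so_far = 30
Position 9 (value -20): max_ending_here = -5, max_so_far = 30

Maximum subarray: [14, -4, 17, 0, -13, 14, -5, 7]
Maximum sum: 30

The maximum subarray is [14, -4, 17, 0, -13, 14, -5, 7] with sum 30. This subarray runs from index 0 to index 7.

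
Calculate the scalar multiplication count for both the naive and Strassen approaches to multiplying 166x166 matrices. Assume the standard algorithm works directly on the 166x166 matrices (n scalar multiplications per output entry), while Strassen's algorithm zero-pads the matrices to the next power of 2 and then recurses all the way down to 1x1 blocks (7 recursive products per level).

Matrix multiplication for 166x166 matrices:

Strassen's algorithm requires power-of-2 dimensions. Pad 166x166 to 256x256 (next power of 2).

Standard algorithm: 166^3 = 4574296 multiplications
Strassen's algorithm: 7^(log2(256)) = 7^8 = 5764801 multiplications
Difference: 4574296 - 5764801 = -1190505 (Strassen uses MORE here due to padding overhead — for small or just-over-power-of-2 n, padding can outweigh the per-level savings)

Standard: 4574296 multiplications (166^3). Strassen: 5764801 multiplications (7^8, after padding to 256x256). Strassen reduces 8 recursive multiplications to 7 at each level.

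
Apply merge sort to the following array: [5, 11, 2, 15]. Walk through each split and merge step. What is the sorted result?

Merge sort trace:

Split: [5, 11, 2, 15] -> [5, 11] and [2, 15]
  Split: [5, 11] -> [5] and [11]
  Merge: [5] + [11] -> [5, 11]
  Split: [2, 15] -> [2] and [15]
  Merge: [2] + [15] -> [2, 15]
Merge: [5, 11] + [2, 15] -> [2, 5, 11, 15]

Final sorted array: [2, 5, 11, 15]

The merge sort proceeds by recursively splitting the array and merging sorted halves.
After all merges, the sorted array is [2, 5, 11, 15].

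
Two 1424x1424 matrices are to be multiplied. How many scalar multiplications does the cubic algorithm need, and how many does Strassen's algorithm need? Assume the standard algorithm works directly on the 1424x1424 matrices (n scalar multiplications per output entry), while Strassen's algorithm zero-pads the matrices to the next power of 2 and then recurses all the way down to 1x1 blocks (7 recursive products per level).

Matrix multiplication for 1424x1424 matrices:

Strassen's algorithm requires power-of-2 dimensions. Pad 1424x1424 to 2048x2048 (next power of 2).

Standard algorithm: 1424^3 = 2887553024 multiplications
Strassen's algorithm: 7^(log2(2048)) = 7^11 = 1977326743 multiplications
Savings: 2887553024 - 1977326743 = 910226281 multiplications

Standard: 2887553024 multiplications (1424^3). Strassen: 1977326743 multiplications (7^11, after padding to 2048x2048). Strassen reduces 8 recursive multiplications to 7 at each level.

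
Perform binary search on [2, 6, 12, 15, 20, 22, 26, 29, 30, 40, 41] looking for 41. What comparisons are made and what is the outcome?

Binary search for 41 in [2, 6, 12, 15, 20, 22, 26, 29, 30, 40, 41]:

lo=0, hi=10, mid=5, arr[mid]=22 -> 22 < 41, search right half
lo=6, hi=10, mid=8, arr[mid]=30 -> 30 < 41, search right half
lo=9, hi=10, mid=9, arr[mid]=40 -> 40 < 41, search right half
lo=10, hi=10, mid=10, arr[mid]=41 -> Found target at index 10!

Binary search finds 41 at index 10 after 4 comparisons. The search repeatedly halves the search space by comparing with the middle element.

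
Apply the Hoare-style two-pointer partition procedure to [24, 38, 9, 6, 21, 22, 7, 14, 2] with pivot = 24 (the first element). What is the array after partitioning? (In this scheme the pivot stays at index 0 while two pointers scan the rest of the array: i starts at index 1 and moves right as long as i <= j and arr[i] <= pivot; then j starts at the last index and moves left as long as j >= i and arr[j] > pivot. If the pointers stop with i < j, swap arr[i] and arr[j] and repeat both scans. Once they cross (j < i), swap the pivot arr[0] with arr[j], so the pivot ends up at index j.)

Hoare-style two-pointer partition with pivot = 24:

Initial array: [24, 38, 9, 6, 21, 22, 7, 14, 2]

Pointers start at i = 1, j = 8.
i stops at index 1 (arr[1]=38 > 24), j stops at index 8 (arr[8]=2 <= 24): swap arr[1] and arr[8], array becomes [24, 2, 9, 6, 21, 22, 7, 14, 38]
i ends at 8, j ends at 7: the pointers have crossed (j < i), so scanning stops.

Swap pivot arr[0] with arr[7] to place pivot at position 7: [14, 2, 9, 6, 21, 22, 7, 24, 38]
Pivot position: 7

After partitioning with pivot 24, the array becomes [14, 2, 9, 6, 21, 22, 7, 24, 38]. The pivot is placed at index 7. All elements to the left of the pivot are <= 24, and all elements to the right are > 24.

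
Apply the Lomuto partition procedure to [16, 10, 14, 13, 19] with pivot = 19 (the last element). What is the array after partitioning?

Lomuto partition with pivot = 19:

Initial array: [16, 10, 14, 13, 19]

arr[0]=16 <= 19: swap with position 0, array becomes [16, 10, 14, 13, 19]
arr[1]=10 <= 19: swap with position 1, array becomes [16, 10, 14, 13, 19]
arr[2]=14 <= 19: swap with position 2, array becomes [16, 10, 14, 13, 19]
arr[3]=13 <= 19: swap with position 3, array becomes [16, 10, 14, 13, 19]

Place pivot at position 4: [16, 10, 14, 13, 19]
Pivot position: 4

After partitioning with pivot 19, the array becomes [16, 10, 14, 13, 19]. The pivot is placed at index 4. All elements to the left of the pivot are <= 19, and all elements to the right are > 19.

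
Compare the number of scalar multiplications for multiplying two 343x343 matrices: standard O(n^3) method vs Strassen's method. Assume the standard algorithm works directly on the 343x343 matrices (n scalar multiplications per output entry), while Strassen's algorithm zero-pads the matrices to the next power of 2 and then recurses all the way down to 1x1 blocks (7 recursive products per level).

Matrix multiplication for 343x343 matrices:

Strassen's algorithm requires power-of-2 dimensions. Pad 343x343 to 512x512 (next power of 2).

Standard algorithm: 343^3 = 40353607 multiplications
Strassen's algorithm: 7^(log2(512)) = 7^9 = 40353607 multiplications
Savings: 40353607 - 40353607 = 0 multiplications

Standard: 40353607 multiplications (343^3). Strassen: 40353607 multiplications (7^9, after padding to 512x512). Strassen reduces 8 recursive multiplications to 7 at each level.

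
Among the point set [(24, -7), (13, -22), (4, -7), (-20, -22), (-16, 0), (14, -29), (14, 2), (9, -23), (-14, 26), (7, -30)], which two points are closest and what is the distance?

Computing all pairwise distances among 10 points:

d((24, -7), (13, -22)) = 18.6011
d((24, -7), (4, -7)) = 20.0
d((24, -7), (-20, -22)) = 46.4866
d((24, -7), (-16, 0)) = 40.6079
d((24, -7), (14, -29)) = 24.1661
d((24, -7), (14, 2)) = 13.4536
d((24, -7), (9, -23)) = 21.9317
d((24, -7), (-14, 26)) = 50.3289
d((24, -7), (7, -30)) = 28.6007
d((13, -22), (4, -7)) = 17.4929
d((13, -22), (-20, -22)) = 33.0
d((13, -22), (-16, 0)) = 36.4005
d((13, -22), (14, -29)) = 7.0711
d((13, -22), (14, 2)) = 24.0208
d((13, -22), (9, -23)) = 4.1231 <-- minimum
d((13, -22), (-14, 26)) = 55.0727
d((13, -22), (7, -30)) = 10.0
d((4, -7), (-20, -22)) = 28.3019
d((4, -7), (-16, 0)) = 21.1896
d((4, -7), (14, -29)) = 24.1661
d((4, -7), (14, 2)) = 13.4536
d((4, -7), (9, -23)) = 16.7631
d((4, -7), (-14, 26)) = 37.5899
d((4, -7), (7, -30)) = 23.1948
d((-20, -22), (-16, 0)) = 22.3607
d((-20, -22), (14, -29)) = 34.7131
d((-20, -22), (14, 2)) = 41.6173
d((-20, -22), (9, -23)) = 29.0172
d((-20, -22), (-14, 26)) = 48.3735
d((-20, -22), (7, -30)) = 28.1603
d((-16, 0), (14, -29)) = 41.7253
d((-16, 0), (14, 2)) = 30.0666
d((-16, 0), (9, -23)) = 33.9706
d((-16, 0), (-14, 26)) = 26.0768
d((-16, 0), (7, -30)) = 37.8021
d((14, -29), (14, 2)) = 31.0
d((14, -29), (9, -23)) = 7.8102
d((14, -29), (-14, 26)) = 61.7171
d((14, -29), (7, -30)) = 7.0711
d((14, 2), (9, -23)) = 25.4951
d((14, 2), (-14, 26)) = 36.8782
d((14, 2), (7, -30)) = 32.7567
d((9, -23), (-14, 26)) = 54.1295
d((9, -23), (7, -30)) = 7.2801
d((-14, 26), (7, -30)) = 59.808

Closest pair: (13, -22) and (9, -23) with distance 4.1231

The closest pair is (13, -22) and (9, -23) with Euclidean distance 4.1231. For 10 points, brute-force pairwise comparison is shown above. For large n, the divide-and-conquer algorithm (sort by x, recurse on halves, check the dividing strip) achieves O(n log n).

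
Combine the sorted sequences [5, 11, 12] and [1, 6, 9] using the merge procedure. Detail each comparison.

Merging process:

Compare 5 vs 1: take 1 from right. Merged: [1]
Compare 5 vs 6: take 5 from left. Merged: [1, 5]
Compare 11 vs 6: take 6 from right. Merged: [1, 5, 6]
Compare 11 vs 9: take 9 from right. Merged: [1, 5, 6, 9]
Append remaining from left: [11, 12]. Merged: [1, 5, 6, 9, 11, 12]

Final merged array: [1, 5, 6, 9, 11, 12]
Total comparisons: 4

The merged array is [1, 5, 6, 9, 11, 12], requiring 4 comparisons. The merge step runs in O(n) time where n is the total number of elements.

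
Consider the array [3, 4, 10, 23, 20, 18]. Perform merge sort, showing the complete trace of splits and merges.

Merge sort trace:

Split: [3, 4, 10, 23, 20, 18] -> [3, 4, 10] and [23, 20, 18]
  Split: [3, 4, 10] -> [3] and [4, 10]
    Split: [4, 10] -> [4] and [10]
    Merge: [4] + [10] -> [4, 10]
  Merge: [3] + [4, 10] -> [3, 4, 10]
  Split: [23, 20, 18] -> [23] and [20, 18]
    Split: [20, 18] -> [20] and [18]
    Merge: [20] + [18] -> [18, 20]
  Merge: [23] + [18, 20] -> [18, 20, 23]
Merge: [3, 4, 10] + [18, 20, 23] -> [3, 4, 10, 18, 20, 23]

Final sorted array: [3, 4, 10, 18, 20, 23]

The merge sort proceeds by recursively splitting the array and merging sorted halves.
After all merges, the sorted array is [3, 4, 10, 18, 20, 23].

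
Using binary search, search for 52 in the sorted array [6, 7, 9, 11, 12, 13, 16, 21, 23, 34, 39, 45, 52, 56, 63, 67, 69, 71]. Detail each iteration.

Binary search for 52 in [6, 7, 9, 11, 12, 13, 16, 21, 23, 34, 39, 45, 52, 56, 63, 67, 69, 71]:

lo=0, hi=17, mid=8, arr[mid]=23 -> 23 < 52, search right half
lo=9, hi=17, mid=13, arr[mid]=56 -> 56 > 52, search left half
lo=9, hi=12, mid=10, arr[mid]=39 -> 39 < 52, search right half
lo=11, hi=12, mid=11, arr[mid]=45 -> 45 < 52, search right half
lo=12, hi=12, mid=12, arr[mid]=52 -> Found target at index 12!

Binary search finds 52 at index 12 after 5 comparisons. The search repeatedly halves the search space by comparing with the middle element.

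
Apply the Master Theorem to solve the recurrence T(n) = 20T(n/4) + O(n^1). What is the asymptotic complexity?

Master Theorem for T(n) = 20T(n/4) + O(n^1):

a = 20, b = 4, c = 1
log_b(a) = log_4(20) = 2.1610

Case 1: c = 1 < log_4(20) = 2.1610
T(n) = O(n^(log_4 20))

For T(n) = 20T(n/4) + O(n^1): log_4(20) = 2.1610. This is Case 1 of the Master Theorem (c < log_b(a), work dominated by leaves), giving O(n^(log_4 20)).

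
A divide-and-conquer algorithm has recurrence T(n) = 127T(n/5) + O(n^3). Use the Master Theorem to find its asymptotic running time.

Master Theorem for T(n) = 127T(n/5) + O(n^3):

a = 127, b = 5, c = 3
log_b(a) = log_5(127) = 3.0099

Case 1: c = 3 < log_5(127) = 3.0099
T(n) = O(n^(log_5 127))

For T(n) = 127T(n/5) + O(n^3): log_5(127) = 3.0099. This is Case 1 of the Master Theorem (c < log_b(a), work dominated by leaves), giving O(n^(log_5 127)).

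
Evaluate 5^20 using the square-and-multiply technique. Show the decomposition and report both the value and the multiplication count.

Computing 5^20 by squaring (build up from 5^1; each line after the first costs one multiplication):

5^1 = 5
5^2 = (5^1)^2 = 5^2 = 25
5^4 = (5^2)^2 = 25^2 = 625
5^5 = 5 * 5^4 = 5 * 625 = 3125
5^10 = (5^5)^2 = 3125^2 = 9765625
5^20 = (5^10)^2 = 9765625^2 = 95367431640625

Result: 95367431640625
Multiplications needed: 5 (5 lines after 5^1)

5^20 = 95367431640625. Using exponentiation by squaring, this requires 5 multiplications. The key idea: if the exponent is even, square the half-power; if odd, multiply by the base once.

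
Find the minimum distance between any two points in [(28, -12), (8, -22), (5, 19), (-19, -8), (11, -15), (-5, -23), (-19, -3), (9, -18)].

Computing all pairwise distances among 8 points:

d((28, -12), (8, -22)) = 22.3607
d((28, -12), (5, 19)) = 38.6005
d((28, -12), (-19, -8)) = 47.1699
d((28, -12), (11, -15)) = 17.2627
d((28, -12), (-5, -23)) = 34.7851
d((28, -12), (-19, -3)) = 47.8539
d((28, -12), (9, -18)) = 19.9249
d((8, -22), (5, 19)) = 41.1096
d((8, -22), (-19, -8)) = 30.4138
d((8, -22), (11, -15)) = 7.6158
d((8, -22), (-5, -23)) = 13.0384
d((8, -22), (-19, -3)) = 33.0151
d((8, -22), (9, -18)) = 4.1231
d((5, 19), (-19, -8)) = 36.1248
d((5, 19), (11, -15)) = 34.5254
d((5, 19), (-5, -23)) = 43.1741
d((5, 19), (-19, -3)) = 32.5576
d((5, 19), (9, -18)) = 37.2156
d((-19, -8), (11, -15)) = 30.8058
d((-19, -8), (-5, -23)) = 20.5183
d((-19, -8), (-19, -3)) = 5.0
d((-19, -8), (9, -18)) = 29.7321
d((11, -15), (-5, -23)) = 17.8885
d((11, -15), (-19, -3)) = 32.311
d((11, -15), (9, -18)) = 3.6056 <-- minimum
d((-5, -23), (-19, -3)) = 24.4131
d((-5, -23), (9, -18)) = 14.8661
d((-19, -3), (9, -18)) = 31.7648

Closest pair: (11, -15) and (9, -18) with distance 3.6056

The closest pair is (11, -15) and (9, -18) with Euclidean distance 3.6056. For 8 points, brute-force pairwise comparison is shown above. For large n, the divide-and-conquer algorithm (sort by x, recurse on halves, check the dividing strip) achieves O(n log n).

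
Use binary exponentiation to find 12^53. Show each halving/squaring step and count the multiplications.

Computing 12^53 by squaring (build up from 12^1; each line after the first costs one multiplication):

12^1 = 12
12^2 = (12^1)^2 = 12^2 = 144
12^3 = 12 * 12^2 = 12 * 144 = 1728
12^6 = (12^3)^2 = 1728^2 = 2985984
12^12 = (12^6)^2 = 2985984^2 = 8916100448256
12^13 = 12 * 12^12 = 12 * 8916100448256 = 106993205379072
12^26 = (12^13)^2 = 106993205379072^2 = 11447545997288281555215581184
12^52 = (12^26)^2 = 11447545997288281555215581184^2 = 131046309360030956735917227964932955078950997486894841856
12^53 = 12 * 12^52 = 12 * 131046309360030956735917227964932955078950997486894841856 = 1572555712320371480831006735579195460947411969842738102272

Result: 1572555712320371480831006735579195460947411969842738102272
Multiplications needed: 8 (8 lines after 12^1)

12^53 = 1572555712320371480831006735579195460947411969842738102272. Using exponentiation by squaring, this requires 8 multiplications. The key idea: if the exponent is even, square the half-power; if odd, multiply by the base once.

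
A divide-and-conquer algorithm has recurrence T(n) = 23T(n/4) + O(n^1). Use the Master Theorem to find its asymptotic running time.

Master Theorem for T(n) = 23T(n/4) + O(n^1):

a = 23, b = 4, c = 1
log_b(a) = log_4(23) = 2.2618

Case 1: c = 1 < log_4(23) = 2.2618
T(n) = O(n^(log_4 23))

For T(n) = 23T(n/4) + O(n^1): log_4(23) = 2.2618. This is Case 1 of the Master Theorem (c < log_b(a), work dominated by leaves), giving O(n^(log_4 23)).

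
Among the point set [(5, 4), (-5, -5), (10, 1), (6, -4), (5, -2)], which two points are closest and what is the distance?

Computing all pairwise distances among 5 points:

d((5, 4), (-5, -5)) = 13.4536
d((5, 4), (10, 1)) = 5.831
d((5, 4), (6, -4)) = 8.0623
d((5, 4), (5, -2)) = 6.0
d((-5, -5), (10, 1)) = 16.1555
d((-5, -5), (6, -4)) = 11.0454
d((-5, -5), (5, -2)) = 10.4403
d((10, 1), (6, -4)) = 6.4031
d((10, 1), (5, -2)) = 5.831
d((6, -4), (5, -2)) = 2.2361 <-- minimum

Closest pair: (6, -4) and (5, -2) with distance 2.2361

The closest pair is (6, -4) and (5, -2) with Euclidean distance 2.2361. For 5 points, brute-force pairwise comparison is shown above. For large n, the divide-and-conquer algorithm (sort by x, recurse on halves, check the dividing strip) achieves O(n log n).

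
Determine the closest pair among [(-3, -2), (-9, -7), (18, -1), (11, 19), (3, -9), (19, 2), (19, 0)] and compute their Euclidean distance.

Computing all pairwise distances among 7 points:

d((-3, -2), (-9, -7)) = 7.8102
d((-3, -2), (18, -1)) = 21.0238
d((-3, -2), (11, 19)) = 25.2389
d((-3, -2), (3, -9)) = 9.2195
d((-3, -2), (19, 2)) = 22.3607
d((-3, -2), (19, 0)) = 22.0907
d((-9, -7), (18, -1)) = 27.6586
d((-9, -7), (11, 19)) = 32.8024
d((-9, -7), (3, -9)) = 12.1655
d((-9, -7), (19, 2)) = 29.4109
d((-9, -7), (19, 0)) = 28.8617
d((18, -1), (11, 19)) = 21.1896
d((18, -1), (3, -9)) = 17.0
d((18, -1), (19, 2)) = 3.1623
d((18, -1), (19, 0)) = 1.4142 <-- minimum
d((11, 19), (3, -9)) = 29.1204
d((11, 19), (19, 2)) = 18.7883
d((11, 19), (19, 0)) = 20.6155
d((3, -9), (19, 2)) = 19.4165
d((3, -9), (19, 0)) = 18.3576
d((19, 2), (19, 0)) = 2.0

Closest pair: (18, -1) and (19, 0) with distance 1.4142

The closest pair is (18, -1) and (19, 0) with Euclidean distance 1.4142. For 7 points, brute-force pairwise comparison is shown above. For large n, the divide-and-conquer algorithm (sort by x, recurse on halves, check the dividing strip) achieves O(n log n).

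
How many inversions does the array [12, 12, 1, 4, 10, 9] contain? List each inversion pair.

Finding inversions in [12, 12, 1, 4, 10, 9]:

(0, 2): arr[0]=12 > arr[2]=1
(0, 3): arr[0]=12 > arr[3]=4
(0, 4): arr[0]=12 > arr[4]=10
(0, 5): arr[0]=12 > arr[5]=9
(1, 2): arr[1]=12 > arr[2]=1
(1, 3): arr[1]=12 > arr[3]=4
(1, 4): arr[1]=12 > arr[4]=10
(1, 5): arr[1]=12 > arr[5]=9
(4, 5): arr[4]=10 > arr[5]=9

Total inversions: 9

The array has 9 inversion(s): (0,2), (0,3), (0,4), (0,5), (1,2), (1,3), (1,4), (1,5), (4,5). Each pair (i,j) satisfies i < j and arr[i] > arr[j].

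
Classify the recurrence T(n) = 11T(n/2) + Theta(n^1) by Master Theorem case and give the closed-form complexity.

Master Theorem for T(n) = 11T(n/2) + O(n^1):

a = 11, b = 2, c = 1
log_b(a) = log_2(11) = 3.4594

Case 1: c = 1 < log_2(11) = 3.4594
T(n) = O(n^(log_2 11))

For T(n) = 11T(n/2) + O(n^1): log_2(11) = 3.4594. This is Case 1 of the Master Theorem (c < log_b(a), work dominated by leaves), giving O(n^(log_2 11)).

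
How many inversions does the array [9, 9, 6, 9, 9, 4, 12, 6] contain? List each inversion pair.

Finding inversions in [9, 9, 6, 9, 9, 4, 12, 6]:

(0, 2): arr[0]=9 > arr[2]=6
(0, 5): arr[0]=9 > arr[5]=4
(0, 7): arr[0]=9 > arr[7]=6
(1, 2): arr[1]=9 > arr[2]=6
(1, 5): arr[1]=9 > arr[5]=4
(1, 7): arr[1]=9 > arr[7]=6
(2, 5): arr[2]=6 > arr[5]=4
(3, 5): arr[3]=9 > arr[5]=4
(3, 7): arr[3]=9 > arr[7]=6
(4, 5): arr[4]=9 > arr[5]=4
(4, 7): arr[4]=9 > arr[7]=6
(6, 7): arr[6]=12 > arr[7]=6

Total inversions: 12

The array has 12 inversion(s): (0,2), (0,5), (0,7), (1,2), (1,5), (1,7), (2,5), (3,5), (3,7), (4,5), (4,7), (6,7). Each pair (i,j) satisfies i < j and arr[i] > arr[j].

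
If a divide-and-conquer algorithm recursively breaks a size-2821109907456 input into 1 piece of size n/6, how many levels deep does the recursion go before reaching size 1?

For divide and conquer with division factor 6:

Problem sizes at each level:
Level 0: 2821109907456
Level 1: 470184984576
Level 2: 78364164096
Level 3: 13060694016
Level 4: 2176782336
Level 5: 362797056
Level 6: 60466176
Level 7: 10077696
Level 8: 1679616
Level 9: 279936
Level 10: 46656
Level 11: 7776
Level 12: 1296
Level 13: 216
Level 14: 36
Level 15: 6
Level 16: 1

The root is level 0 and the size-1 base case is level 16 (the tree spans levels 0 through 16, i.e. 17 levels counting the root), so the depth is the number of divisions: log_6(2821109907456) = 16

The recursion tree depth is log_6(2821109907456) = 16. At each level, the problem size is divided by 6, so it takes 16 divisions to reduce to a base case of size 1. The algorithm makes 1 recursive call at each level.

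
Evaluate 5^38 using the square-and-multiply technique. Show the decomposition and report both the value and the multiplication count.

Computing 5^38 by squaring (build up from 5^1; each line after the first costs one multiplication):

5^1 = 5
5^2 = (5^1)^2 = 5^2 = 25
5^4 = (5^2)^2 = 25^2 = 625
5^8 = (5^4)^2 = 625^2 = 390625
5^9 = 5 * 5^8 = 5 * 390625 = 1953125
5^18 = (5^9)^2 = 1953125^2 = 3814697265625
5^19 = 5 * 5^18 = 5 * 3814697265625 = 19073486328125
5^38 = (5^19)^2 = 19073486328125^2 = 363797880709171295166015625

Result: 363797880709171295166015625
Multiplications needed: 7 (7 lines after 5^1)

5^38 = 363797880709171295166015625. Using exponentiation by squaring, this requires 7 multiplications. The key idea: if the exponent is even, square the half-power; if odd, multiply by the base once.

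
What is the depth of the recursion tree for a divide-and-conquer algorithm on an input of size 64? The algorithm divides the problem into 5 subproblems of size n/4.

For divide and conquer with division factor 4:

Problem sizes at each level:
Level 0: 64
Level 1: 16
Level 2: 4
Level 3: 1

The root is level 0 and the size-1 base case is level 3 (the tree spans levels 0 through 3, i.e. 4 levels counting the root), so the depth is the number of divisions: log_4(64) = 3

The recursion tree depth is log_4(64) = 3. At each level, the problem size is divided by 4, so it takes 3 divisions to reduce to a base case of size 1. The algorithm makes 5 recursive calls at each level.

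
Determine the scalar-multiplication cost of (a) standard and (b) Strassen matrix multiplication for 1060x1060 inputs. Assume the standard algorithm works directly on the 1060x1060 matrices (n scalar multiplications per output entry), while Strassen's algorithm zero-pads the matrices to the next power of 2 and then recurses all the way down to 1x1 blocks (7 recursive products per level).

Matrix multiplication for 1060x1060 matrices:

Strassen's algorithm requires power-of-2 dimensions. Pad 1060x1060 to 2048x2048 (next power of 2).

Standard algorithm: 1060^3 = 1191016000 multiplications
Strassen's algorithm: 7^(log2(2048)) = 7^11 = 1977326743 multiplications
Difference: 1191016000 - 1977326743 = -786310743 (Strassen uses MORE here due to padding overhead — for small or just-over-power-of-2 n, padding can outweigh the per-level savings)

Standard: 1191016000 multiplications (1060^3). Strassen: 1977326743 multiplications (7^11, after padding to 2048x2048). Strassen reduces 8 recursive multiplications to 7 at each level.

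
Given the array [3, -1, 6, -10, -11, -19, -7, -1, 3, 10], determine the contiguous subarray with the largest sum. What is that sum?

Using Kadane's algorithm on [3, -1, 6, -10, -11, -19, -7, -1, 3, 10]:

Scanning through the array:
Position 1 (value -1): max_ending_here = 2, max_so_far = 3
Position 2 (value 6): max_ending_here = 8, max_so_far = 8
Position 3 (value -10): max_ending_here = -2, max_so_far = 8
Position 4 (value -11): max_ending_here = -11, max_so_far = 8
Position 5 (value -19): max_ending_here = -19, max_so_far = 8
Position 6 (value -7): max_ending_here = -7, max_so_far = 8
Position 7 (value -1): max_ending_here = -1, max_so_far = 8
Position 8 (value 3): max_ending_here = 3, max_so_far = 8
Position 9 (value 10): max_ending_here = 13, max_so_far = 13

Maximum subarray: [3, 10]
Maximum sum: 13

The maximum subarray is [3, 10] with sum 13. This subarray runs from index 8 to index 9.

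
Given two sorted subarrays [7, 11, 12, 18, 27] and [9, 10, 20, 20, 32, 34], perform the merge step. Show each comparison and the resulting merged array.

Merging process:

Compare 7 vs 9: take 7 from left. Merged: [7]
Compare 11 vs 9: take 9 from right. Merged: [7, 9]
Compare 11 vs 10: take 10 from right. Merged: [7, 9, 10]
Compare 11 vs 20: take 11 from left. Merged: [7, 9, 10, 11]
Compare 12 vs 20: take 12 from left. Merged: [7, 9, 10, 11, 12]
Compare 18 vs 20: take 18 from left. Merged: [7, 9, 10, 11, 12, 18]
Compare 27 vs 20: take 20 from right. Merged: [7, 9, 10, 11, 12, 18, 20]
Compare 27 vs 20: take 20 from right. Merged: [7, 9, 10, 11, 12, 18, 20, 20]
Compare 27 vs 32: take 27 from left. Merged: [7, 9, 10, 11, 12, 18, 20, 20, 27]
Append remaining from right: [32, 34]. Merged: [7, 9, 10, 11, 12, 18, 20, 20, 27, 32, 34]

Final merged array: [7, 9, 10, 11, 12, 18, 20, 20, 27, 32, 34]
Total comparisons: 9

The merged array is [7, 9, 10, 11, 12, 18, 20, 20, 27, 32, 34], requiring 9 comparisons. The merge step runs in O(n) time where n is the total number of elements.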